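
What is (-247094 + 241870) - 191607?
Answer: -196831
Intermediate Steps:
(-247094 + 241870) - 191607 = -5224 - 191607 = -196831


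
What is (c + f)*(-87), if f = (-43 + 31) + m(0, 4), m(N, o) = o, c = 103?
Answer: -8265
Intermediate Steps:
f = -8 (f = (-43 + 31) + 4 = -12 + 4 = -8)
(c + f)*(-87) = (103 - 8)*(-87) = 95*(-87) = -8265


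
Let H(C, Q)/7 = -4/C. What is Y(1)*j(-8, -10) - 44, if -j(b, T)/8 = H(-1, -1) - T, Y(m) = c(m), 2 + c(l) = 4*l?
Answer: -652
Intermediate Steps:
H(C, Q) = -28/C (H(C, Q) = 7*(-4/C) = -28/C)
c(l) = -2 + 4*l
Y(m) = -2 + 4*m
j(b, T) = -224 + 8*T (j(b, T) = -8*(-28/(-1) - T) = -8*(-28*(-1) - T) = -8*(28 - T) = -224 + 8*T)
Y(1)*j(-8, -10) - 44 = (-2 + 4*1)*(-224 + 8*(-10)) - 44 = (-2 + 4)*(-224 - 80) - 44 = 2*(-304) - 44 = -608 - 44 = -652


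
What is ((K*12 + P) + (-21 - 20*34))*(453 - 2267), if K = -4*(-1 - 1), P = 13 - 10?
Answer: 1092028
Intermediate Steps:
P = 3
K = 8 (K = -4*(-2) = 8)
((K*12 + P) + (-21 - 20*34))*(453 - 2267) = ((8*12 + 3) + (-21 - 20*34))*(453 - 2267) = ((96 + 3) + (-21 - 680))*(-1814) = (99 - 701)*(-1814) = -602*(-1814) = 1092028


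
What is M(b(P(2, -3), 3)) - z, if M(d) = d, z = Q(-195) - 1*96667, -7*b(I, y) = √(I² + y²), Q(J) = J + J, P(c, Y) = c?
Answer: 97057 - √13/7 ≈ 97057.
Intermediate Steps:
Q(J) = 2*J
b(I, y) = -√(I² + y²)/7
z = -97057 (z = 2*(-195) - 1*96667 = -390 - 96667 = -97057)
M(b(P(2, -3), 3)) - z = -√(2² + 3²)/7 - 1*(-97057) = -√(4 + 9)/7 + 97057 = -√13/7 + 97057 = 97057 - √13/7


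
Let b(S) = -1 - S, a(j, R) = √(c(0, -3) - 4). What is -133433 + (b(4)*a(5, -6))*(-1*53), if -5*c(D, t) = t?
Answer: -133433 + 53*I*√85 ≈ -1.3343e+5 + 488.64*I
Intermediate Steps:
c(D, t) = -t/5
a(j, R) = I*√85/5 (a(j, R) = √(-⅕*(-3) - 4) = √(⅗ - 4) = √(-17/5) = I*√85/5)
-133433 + (b(4)*a(5, -6))*(-1*53) = -133433 + ((-1 - 1*4)*(I*√85/5))*(-1*53) = -133433 + ((-1 - 4)*(I*√85/5))*(-53) = -133433 - I*√85*(-53) = -133433 + 53*I*√85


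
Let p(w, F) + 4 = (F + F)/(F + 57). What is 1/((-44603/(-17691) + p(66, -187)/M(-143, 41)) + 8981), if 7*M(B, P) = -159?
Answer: 60945495/547508161297 ≈ 0.00011131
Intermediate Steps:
M(B, P) = -159/7 (M(B, P) = (⅐)*(-159) = -159/7)
p(w, F) = -4 + 2*F/(57 + F) (p(w, F) = -4 + (F + F)/(F + 57) = -4 + (2*F)/(57 + F) = -4 + 2*F/(57 + F))
1/((-44603/(-17691) + p(66, -187)/M(-143, 41)) + 8981) = 1/((-44603/(-17691) + (2*(-114 - 1*(-187))/(57 - 187))/(-159/7)) + 8981) = 1/((-44603*(-1/17691) + (2*(-114 + 187)/(-130))*(-7/159)) + 8981) = 1/((44603/17691 + (2*(-1/130)*73)*(-7/159)) + 8981) = 1/((44603/17691 - 73/65*(-7/159)) + 8981) = 1/((44603/17691 + 511/10335) + 8981) = 1/(156670702/60945495 + 8981) = 1/(547508161297/60945495) = 60945495/547508161297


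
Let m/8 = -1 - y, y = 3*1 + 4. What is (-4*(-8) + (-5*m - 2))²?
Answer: 122500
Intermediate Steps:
y = 7 (y = 3 + 4 = 7)
m = -64 (m = 8*(-1 - 1*7) = 8*(-1 - 7) = 8*(-8) = -64)
(-4*(-8) + (-5*m - 2))² = (-4*(-8) + (-5*(-64) - 2))² = (32 + (320 - 2))² = (32 + 318)² = 350² = 122500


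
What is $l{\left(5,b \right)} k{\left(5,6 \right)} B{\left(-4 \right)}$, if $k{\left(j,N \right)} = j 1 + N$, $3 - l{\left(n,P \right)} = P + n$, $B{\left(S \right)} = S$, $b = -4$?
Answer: $-88$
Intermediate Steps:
$l{\left(n,P \right)} = 3 - P - n$ ($l{\left(n,P \right)} = 3 - \left(P + n\right) = 3 - P - n$)
$k{\left(j,N \right)} = N + j$ ($k{\left(j,N \right)} = j + N = N + j$)
$l{\left(5,b \right)} k{\left(5,6 \right)} B{\left(-4 \right)} = \left(3 - -4 - 5\right) \left(6 + 5\right) \left(-4\right) = \left(3 + 4 - 5\right) 11 \left(-4\right) = 2 \cdot 11 \left(-4\right) = 22 \left(-4\right) = -88$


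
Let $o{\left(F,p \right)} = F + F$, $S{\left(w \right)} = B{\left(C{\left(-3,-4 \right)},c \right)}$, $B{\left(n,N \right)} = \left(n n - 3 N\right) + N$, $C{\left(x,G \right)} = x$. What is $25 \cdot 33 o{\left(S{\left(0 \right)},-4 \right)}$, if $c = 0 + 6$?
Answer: $-4950$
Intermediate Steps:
$c = 6$
$B{\left(n,N \right)} = n^{2} - 2 N$ ($B{\left(n,N \right)} = \left(n^{2} - 3 N\right) + N = n^{2} - 2 N$)
$S{\left(w \right)} = -3$ ($S{\left(w \right)} = \left(-3\right)^{2} - 12 = 9 - 12 = -3$)
$o{\left(F,p \right)} = 2 F$
$25 \cdot 33 o{\left(S{\left(0 \right)},-4 \right)} = 25 \cdot 33 \cdot 2 \left(-3\right) = 825 \left(-6\right) = -4950$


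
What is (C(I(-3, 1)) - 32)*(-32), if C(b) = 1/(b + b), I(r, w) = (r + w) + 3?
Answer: 1008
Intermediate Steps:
I(r, w) = 3 + r + w
C(b) = 1/(2*b)
(C(I(-3, 1)) - 32)*(-32) = (1/(2*(3 - 3 + 1)) - 32)*(-32) = ((½)/1 - 32)*(-32) = ((½)*1 - 32)*(-32) = (½ - 32)*(-32) = -63/2*(-32) = 1008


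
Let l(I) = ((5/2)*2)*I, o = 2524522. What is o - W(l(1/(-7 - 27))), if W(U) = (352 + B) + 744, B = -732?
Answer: 2524158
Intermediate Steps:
l(I) = 5*I (l(I) = ((5*(1/2))*2)*I = ((5/2)*2)*I = 5*I)
W(U) = 364 (W(U) = (352 - 732) + 744 = -380 + 744 = 364)
o - W(l(1/(-7 - 27))) = 2524522 - 1*364 = 2524522 - 364 = 2524158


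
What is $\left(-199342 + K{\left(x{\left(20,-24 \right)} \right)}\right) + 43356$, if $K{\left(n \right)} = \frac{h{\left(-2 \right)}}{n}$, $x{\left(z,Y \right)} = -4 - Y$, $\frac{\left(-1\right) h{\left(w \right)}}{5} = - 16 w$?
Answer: $-155994$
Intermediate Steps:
$h{\left(w \right)} = 80 w$ ($h{\left(w \right)} = - 5 \left(- 16 w\right) = 80 w$)
$K{\left(n \right)} = - \frac{160}{n}$ ($K{\left(n \right)} = \frac{80 \left(-2\right)}{n} = - \frac{160}{n}$)
$\left(-199342 + K{\left(x{\left(20,-24 \right)} \right)}\right) + 43356 = \left(-199342 - \frac{160}{-4 - -24}\right) + 43356 = \left(-199342 - \frac{160}{-4 + 24}\right) + 43356 = \left(-199342 - \frac{160}{20}\right) + 43356 = \left(-199342 - 8\right) + 43356 = -199350 + 43356 = -155994$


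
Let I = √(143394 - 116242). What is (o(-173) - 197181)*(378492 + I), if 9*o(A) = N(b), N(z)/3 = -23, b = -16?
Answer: -74634332824 - 2366264*√1697/3 ≈ -7.4667e+10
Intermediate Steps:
N(z) = -69 (N(z) = 3*(-23) = -69)
o(A) = -23/3 (o(A) = (⅑)*(-69) = -23/3)
I = 4*√1697 (I = √27152 = 4*√1697 ≈ 164.78)
(o(-173) - 197181)*(378492 + I) = (-23/3 - 197181)*(378492 + 4*√1697) = -591566*(378492 + 4*√1697)/3 = -74634332824 - 2366264*√1697/3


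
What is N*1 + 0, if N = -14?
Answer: -14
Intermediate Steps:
N*1 + 0 = -14*1 + 0 = -14 + 0 = -14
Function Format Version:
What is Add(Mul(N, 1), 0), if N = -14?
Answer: -14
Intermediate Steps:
Add(Mul(N, 1), 0) = Add(Mul(-14, 1), 0) = Add(-14, 0) = -14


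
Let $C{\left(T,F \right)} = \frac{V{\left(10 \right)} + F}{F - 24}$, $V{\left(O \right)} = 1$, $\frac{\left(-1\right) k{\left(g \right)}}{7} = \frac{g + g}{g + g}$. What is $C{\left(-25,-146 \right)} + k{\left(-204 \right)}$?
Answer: $- \frac{209}{34} \approx -6.1471$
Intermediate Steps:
$k{\left(g \right)} = -7$ ($k{\left(g \right)} = - 7 \frac{g + g}{g + g} = - 7 \frac{2 g}{2 g} = - 7 \cdot 2 g \frac{1}{2 g} = \left(-7\right) 1 = -7$)
$C{\left(T,F \right)} = \frac{1 + F}{-24 + F}$ ($C{\left(T,F \right)} = \frac{1 + F}{F - 24} = \frac{1 + F}{-24 + F}$)
$C{\left(-25,-146 \right)} + k{\left(-204 \right)} = \frac{1 - 146}{-24 - 146} - 7 = \frac{1}{-170} \left(-145\right) - 7 = \left(- \frac{1}{170}\right) \left(-145\right) - 7 = \frac{29}{34} - 7 = - \frac{209}{34}$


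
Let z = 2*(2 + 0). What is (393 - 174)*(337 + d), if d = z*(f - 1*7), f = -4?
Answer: 64167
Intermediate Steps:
z = 4 (z = 2*2 = 4)
d = -44 (d = 4*(-4 - 1*7) = 4*(-4 - 7) = 4*(-11) = -44)
(393 - 174)*(337 + d) = (393 - 174)*(337 - 44) = 219*293 = 64167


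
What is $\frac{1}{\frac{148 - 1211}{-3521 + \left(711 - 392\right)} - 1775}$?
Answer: $- \frac{3202}{5682487} \approx -0.00056349$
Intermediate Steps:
$\frac{1}{\frac{148 - 1211}{-3521 + \left(711 - 392\right)} - 1775} = \frac{1}{- \frac{1063}{-3521 + 319} - 1775} = \frac{1}{- \frac{1063}{-3202} - 1775} = \frac{1}{\left(-1063\right) \left(- \frac{1}{3202}\right) - 1775} = \frac{1}{\frac{1063}{3202} - 1775} = \frac{1}{- \frac{5682487}{3202}} = - \frac{3202}{5682487}$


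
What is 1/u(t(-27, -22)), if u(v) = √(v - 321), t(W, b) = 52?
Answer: -I*√269/269 ≈ -0.060971*I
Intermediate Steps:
u(v) = √(-321 + v)
1/u(t(-27, -22)) = 1/(√(-321 + 52)) = 1/(√(-269)) = 1/(I*√269) = -I*√269/269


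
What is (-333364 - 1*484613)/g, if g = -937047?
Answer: 272659/312349 ≈ 0.87293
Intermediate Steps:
(-333364 - 1*484613)/g = (-333364 - 1*484613)/(-937047) = (-333364 - 484613)*(-1/937047) = -817977*(-1/937047) = 272659/312349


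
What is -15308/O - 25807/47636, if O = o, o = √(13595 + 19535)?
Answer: -25807/47636 - 7654*√33130/16565 ≈ -84.644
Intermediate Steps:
o = √33130 ≈ 182.02
O = √33130 ≈ 182.02
-15308/O - 25807/47636 = -15308*√33130/33130 - 25807/47636 = -7654*√33130/16565 - 25807*1/47636 = -7654*√33130/16565 - 25807/47636 = -25807/47636 - 7654*√33130/16565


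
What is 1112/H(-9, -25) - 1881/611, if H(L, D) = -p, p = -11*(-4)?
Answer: -190549/6721 ≈ -28.351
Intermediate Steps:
p = 44
H(L, D) = -44 (H(L, D) = -1*44 = -44)
1112/H(-9, -25) - 1881/611 = 1112/(-44) - 1881/611 = 1112*(-1/44) - 1881*1/611 = -278/11 - 1881/611 = -190549/6721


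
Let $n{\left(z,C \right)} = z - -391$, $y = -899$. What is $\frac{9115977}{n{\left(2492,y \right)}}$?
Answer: $\frac{3038659}{961} \approx 3162.0$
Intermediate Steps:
$n{\left(z,C \right)} = 391 + z$ ($n{\left(z,C \right)} = z + 391 = 391 + z$)
$\frac{9115977}{n{\left(2492,y \right)}} = \frac{9115977}{391 + 2492} = \frac{9115977}{2883} = 9115977 \cdot \frac{1}{2883} = \frac{3038659}{961}$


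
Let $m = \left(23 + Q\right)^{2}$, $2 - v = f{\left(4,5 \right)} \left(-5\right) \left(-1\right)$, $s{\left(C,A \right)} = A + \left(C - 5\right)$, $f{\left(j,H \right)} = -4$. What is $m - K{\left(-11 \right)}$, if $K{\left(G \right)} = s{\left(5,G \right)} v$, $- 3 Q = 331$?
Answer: $\frac{70822}{9} \approx 7869.1$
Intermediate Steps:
$Q = - \frac{331}{3}$ ($Q = \left(- \frac{1}{3}\right) 331 = - \frac{331}{3} \approx -110.33$)
$s{\left(C,A \right)} = -5 + A + C$ ($s{\left(C,A \right)} = A + \left(C - 5\right) = A + \left(-5 + C\right) = -5 + A + C$)
$v = 22$ ($v = 2 - \left(-4\right) \left(-5\right) \left(-1\right) = 2 - 20 \left(-1\right) = 2 - -20 = 2 + 20 = 22$)
$K{\left(G \right)} = 22 G$ ($K{\left(G \right)} = \left(-5 + G + 5\right) 22 = G 22 = 22 G$)
$m = \frac{68644}{9}$ ($m = \left(23 - \frac{331}{3}\right)^{2} = \left(- \frac{262}{3}\right)^{2} = \frac{68644}{9} \approx 7627.1$)
$m - K{\left(-11 \right)} = \frac{68644}{9} - 22 \left(-11\right) = \frac{68644}{9} - -242 = \frac{68644}{9} + 242 = \frac{70822}{9}$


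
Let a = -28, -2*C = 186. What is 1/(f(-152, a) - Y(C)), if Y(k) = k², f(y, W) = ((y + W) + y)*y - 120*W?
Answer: 1/45175 ≈ 2.2136e-5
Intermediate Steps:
C = -93 (C = -½*186 = -93)
f(y, W) = -120*W + y*(W + 2*y) (f(y, W) = ((W + y) + y)*y - 120*W = (W + 2*y)*y - 120*W = y*(W + 2*y) - 120*W = -120*W + y*(W + 2*y))
1/(f(-152, a) - Y(C)) = 1/((-120*(-28) + 2*(-152)² - 28*(-152)) - 1*(-93)²) = 1/((3360 + 2*23104 + 4256) - 1*8649) = 1/((3360 + 46208 + 4256) - 8649) = 1/(53824 - 8649) = 1/45175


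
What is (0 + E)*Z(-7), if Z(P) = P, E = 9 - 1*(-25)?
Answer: -238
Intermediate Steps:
E = 34 (E = 9 + 25 = 34)
(0 + E)*Z(-7) = (0 + 34)*(-7) = 34*(-7) = -238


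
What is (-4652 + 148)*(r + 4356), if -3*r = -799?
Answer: -62456968/3 ≈ -2.0819e+7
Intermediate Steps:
r = 799/3 (r = -⅓*(-799) = 799/3 ≈ 266.33)
(-4652 + 148)*(r + 4356) = (-4652 + 148)*(799/3 + 4356) = -4504*13867/3 = -62456968/3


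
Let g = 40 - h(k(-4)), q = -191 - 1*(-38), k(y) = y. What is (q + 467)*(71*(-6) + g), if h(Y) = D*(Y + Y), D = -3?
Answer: -128740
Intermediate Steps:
h(Y) = -6*Y (h(Y) = -3*(Y + Y) = -6*Y)
q = -153 (q = -191 + 38 = -153)
g = 16 (g = 40 - (-6)*(-4) = 40 - 1*24 = 40 - 24 = 16)
(q + 467)*(71*(-6) + g) = (-153 + 467)*(71*(-6) + 16) = 314*(-426 + 16) = 314*(-410) = -128740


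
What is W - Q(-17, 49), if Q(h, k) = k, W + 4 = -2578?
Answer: -2631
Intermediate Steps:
W = -2582 (W = -4 - 2578 = -2582)
W - Q(-17, 49) = -2582 - 1*49 = -2582 - 49 = -2631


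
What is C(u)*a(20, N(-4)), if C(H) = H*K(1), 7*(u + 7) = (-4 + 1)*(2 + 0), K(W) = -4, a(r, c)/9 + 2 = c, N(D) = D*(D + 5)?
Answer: -11880/7 ≈ -1697.1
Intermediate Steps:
N(D) = D*(5 + D)
a(r, c) = -18 + 9*c
u = -55/7 (u = -7 + ((-4 + 1)*(2 + 0))/7 = -7 + (-3*2)/7 = -7 + (1/7)*(-6) = -7 - 6/7 = -55/7 ≈ -7.8571)
C(H) = -4*H (C(H) = H*(-4) = -4*H)
C(u)*a(20, N(-4)) = (-4*(-55/7))*(-18 + 9*(-4*(5 - 4))) = 220*(-18 + 9*(-4*1))/7 = 220*(-18 + 9*(-4))/7 = 220*(-18 - 36)/7 = (220/7)*(-54) = -11880/7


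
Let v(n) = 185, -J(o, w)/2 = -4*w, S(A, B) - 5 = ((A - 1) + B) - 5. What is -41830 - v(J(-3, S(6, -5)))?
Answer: -42015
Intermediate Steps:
S(A, B) = -1 + A + B (S(A, B) = 5 + (((A - 1) + B) - 5) = 5 + (((-1 + A) + B) - 5) = 5 + ((-1 + A + B) - 5) = 5 + (-6 + A + B) = -1 + A + B)
J(o, w) = 8*w (J(o, w) = -(-8)*w = 8*w)
-41830 - v(J(-3, S(6, -5))) = -41830 - 1*185 = -41830 - 185 = -42015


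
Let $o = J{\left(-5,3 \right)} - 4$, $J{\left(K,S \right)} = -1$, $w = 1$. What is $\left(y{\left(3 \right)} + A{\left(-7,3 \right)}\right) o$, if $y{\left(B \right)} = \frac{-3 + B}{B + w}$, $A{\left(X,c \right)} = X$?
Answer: $35$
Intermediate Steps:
$y{\left(B \right)} = \frac{-3 + B}{1 + B}$ ($y{\left(B \right)} = \frac{-3 + B}{B + 1} = \frac{-3 + B}{1 + B}$)
$o = -5$ ($o = -1 - 4 = -5$)
$\left(y{\left(3 \right)} + A{\left(-7,3 \right)}\right) o = \left(\frac{-3 + 3}{1 + 3} - 7\right) \left(-5\right) = \left(\frac{1}{4} \cdot 0 - 7\right) \left(-5\right) = \left(0 - 7\right) \left(-5\right) = \left(-7\right) \left(-5\right) = 35$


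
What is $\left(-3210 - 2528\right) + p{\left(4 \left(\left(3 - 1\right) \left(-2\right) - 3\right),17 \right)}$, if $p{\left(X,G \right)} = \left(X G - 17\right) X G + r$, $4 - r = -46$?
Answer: $228980$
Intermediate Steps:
$r = 50$ ($r = 4 - -46 = 4 + 46 = 50$)
$p{\left(X,G \right)} = 50 + G X \left(-17 + G X\right)$ ($p{\left(X,G \right)} = \left(X G - 17\right) X G + 50 = \left(G X - 17\right) X G + 50 = \left(-17 + G X\right) X G + 50 = X \left(-17 + G X\right) G + 50 = G X \left(-17 + G X\right) + 50 = 50 + G X \left(-17 + G X\right)$)
$\left(-3210 - 2528\right) + p{\left(4 \left(\left(3 - 1\right) \left(-2\right) - 3\right),17 \right)} = \left(-3210 - 2528\right) + \left(50 + 17^{2} \left(4 \left(\left(3 - 1\right) \left(-2\right) - 3\right)\right)^{2} - 289 \cdot 4 \left(\left(3 - 1\right) \left(-2\right) - 3\right)\right) = -5738 + \left(50 + 289 \left(4 \left(2 \left(-2\right) - 3\right)\right)^{2} - 289 \cdot 4 \left(2 \left(-2\right) - 3\right)\right) = -5738 + \left(50 + 289 \left(4 \left(-4 - 3\right)\right)^{2} - 289 \cdot 4 \left(-4 - 3\right)\right) = -5738 + \left(50 + 289 \left(4 \left(-7\right)\right)^{2} - 289 \cdot 4 \left(-7\right)\right) = -5738 + \left(50 + 289 \left(-28\right)^{2} - 289 \left(-28\right)\right) = -5738 + \left(50 + 289 \cdot 784 + 8092\right) = -5738 + \left(50 + 226576 + 8092\right) = -5738 + 234718 = 228980$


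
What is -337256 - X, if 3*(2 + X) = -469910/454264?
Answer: -229803291629/681396 ≈ -3.3725e+5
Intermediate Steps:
X = -1597747/681396 (X = -2 + (-469910/454264)/3 = -2 + (-469910*1/454264)/3 = -2 + (1/3)*(-234955/227132) = -2 - 234955/681396 = -1597747/681396 ≈ -2.3448)
-337256 - X = -337256 - 1*(-1597747/681396) = -337256 + 1597747/681396 = -229803291629/681396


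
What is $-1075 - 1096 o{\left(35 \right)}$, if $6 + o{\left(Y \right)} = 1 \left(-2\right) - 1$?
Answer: $8789$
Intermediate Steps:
$o{\left(Y \right)} = -9$ ($o{\left(Y \right)} = -6 + \left(1 \left(-2\right) - 1\right) = -6 - 3 = -9$)
$-1075 - 1096 o{\left(35 \right)} = -1075 - -9864 = -1075 + 9864 = 8789$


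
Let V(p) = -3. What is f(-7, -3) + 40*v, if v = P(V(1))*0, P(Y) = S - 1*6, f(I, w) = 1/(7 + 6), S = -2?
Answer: 1/13 ≈ 0.076923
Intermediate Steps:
f(I, w) = 1/13
P(Y) = -8 (P(Y) = -2 - 1*6 = -2 - 6 = -8)
v = 0 (v = -8*0 = 0)
f(-7, -3) + 40*v = 1/13 + 40*0 = 1/13 + 0 = 1/13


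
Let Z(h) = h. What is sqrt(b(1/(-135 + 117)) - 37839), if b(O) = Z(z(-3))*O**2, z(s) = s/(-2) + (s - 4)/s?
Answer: I*sqrt(441353958)/108 ≈ 194.52*I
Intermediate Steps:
z(s) = -s/2 + (-4 + s)/s (z(s) = s*(-1/2) + (-4 + s)/s = -s/2 + (-4 + s)/s)
b(O) = 23*O**2/6 (b(O) = (1 - 4/(-3) - 1/2*(-3))*O**2 = (1 - 4*(-1/3) + 3/2)*O**2 = (1 + 4/3 + 3/2)*O**2 = 23*O**2/6)
sqrt(b(1/(-135 + 117)) - 37839) = sqrt(23*(1/(-135 + 117))**2/6 - 37839) = sqrt(23*(1/(-18))**2/6 - 37839) = sqrt(23*(-1/18)**2/6 - 37839) = sqrt((23/6)*(1/324) - 37839) = sqrt(23/1944 - 37839) = sqrt(-73558993/1944) = I*sqrt(441353958)/108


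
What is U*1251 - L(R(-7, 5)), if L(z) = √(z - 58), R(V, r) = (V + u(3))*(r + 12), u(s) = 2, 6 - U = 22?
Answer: -20016 - I*√143 ≈ -20016.0 - 11.958*I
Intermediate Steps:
U = -16 (U = 6 - 1*22 = 6 - 22 = -16)
R(V, r) = (2 + V)*(12 + r) (R(V, r) = (V + 2)*(r + 12) = (2 + V)*(12 + r))
L(z) = √(-58 + z)
U*1251 - L(R(-7, 5)) = -16*1251 - √(-58 + (24 + 2*5 + 12*(-7) - 7*5)) = -20016 - √(-58 + (24 + 10 - 84 - 35)) = -20016 - √(-58 - 85) = -20016 - √(-143) = -20016 - I*√143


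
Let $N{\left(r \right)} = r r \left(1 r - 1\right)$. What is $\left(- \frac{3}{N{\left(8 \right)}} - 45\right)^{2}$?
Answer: $\frac{406546569}{200704} \approx 2025.6$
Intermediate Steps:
$N{\left(r \right)} = r^{2} \left(-1 + r\right)$ ($N{\left(r \right)} = r^{2} \left(r - 1\right) = r^{2} \left(-1 + r\right)$)
$\left(- \frac{3}{N{\left(8 \right)}} - 45\right)^{2} = \left(- \frac{3}{8^{2} \left(-1 + 8\right)} - 45\right)^{2} = \left(- \frac{3}{64 \cdot 7} - 45\right)^{2} = \left(- \frac{3}{448} - 45\right)^{2} = \left(- \frac{20163}{448}\right)^{2} = \frac{406546569}{200704}$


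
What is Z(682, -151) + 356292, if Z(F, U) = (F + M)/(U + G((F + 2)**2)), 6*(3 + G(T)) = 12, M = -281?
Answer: 54155983/152 ≈ 3.5629e+5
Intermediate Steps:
G(T) = -1 (G(T) = -3 + (1/6)*12 = -3 + 2 = -1)
Z(F, U) = (-281 + F)/(-1 + U) (Z(F, U) = (F - 281)/(U - 1) = (-281 + F)/(-1 + U))
Z(682, -151) + 356292 = (-281 + 682)/(-1 - 151) + 356292 = 401/(-152) + 356292 = -1/152*401 + 356292 = -401/152 + 356292 = 54155983/152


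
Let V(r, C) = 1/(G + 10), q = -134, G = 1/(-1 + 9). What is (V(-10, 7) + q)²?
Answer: 117635716/6561 ≈ 17930.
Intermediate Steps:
G = ⅛ (G = 1/8 = ⅛ ≈ 0.12500)
V(r, C) = 8/81 (V(r, C) = 1/(⅛ + 10) = 1/(81/8) = 8/81)
(V(-10, 7) + q)² = (8/81 - 134)² = (-10846/81)² = 117635716/6561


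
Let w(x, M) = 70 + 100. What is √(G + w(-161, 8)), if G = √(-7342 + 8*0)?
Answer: √(170 + I*√7342) ≈ 13.423 + 3.1917*I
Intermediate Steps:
w(x, M) = 170
G = I*√7342 (G = √(-7342 + 0) = √(-7342) = I*√7342 ≈ 85.685*I)
√(G + w(-161, 8)) = √(I*√7342 + 170) = √(170 + I*√7342)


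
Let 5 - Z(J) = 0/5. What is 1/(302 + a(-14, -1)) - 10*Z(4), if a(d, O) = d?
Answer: -14399/288 ≈ -49.997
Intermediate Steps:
Z(J) = 5 (Z(J) = 5 - 0/5 = 5 - 1*0 = 5 + 0 = 5)
1/(302 + a(-14, -1)) - 10*Z(4) = 1/(302 - 14) - 10*5 = 1/288 - 1*50 = 1/288 - 50 = -14399/288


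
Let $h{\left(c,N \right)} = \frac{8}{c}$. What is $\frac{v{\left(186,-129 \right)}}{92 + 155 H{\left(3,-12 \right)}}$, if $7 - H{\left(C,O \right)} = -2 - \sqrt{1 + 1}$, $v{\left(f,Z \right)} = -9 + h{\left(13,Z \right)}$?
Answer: $- \frac{162083}{28120547} + \frac{16895 \sqrt{2}}{28120547} \approx -0.0049142$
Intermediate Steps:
$v{\left(f,Z \right)} = - \frac{109}{13}$ ($v{\left(f,Z \right)} = -9 + \frac{8}{13} = - \frac{109}{13}$)
$H{\left(C,O \right)} = 9 + \sqrt{2}$ ($H{\left(C,O \right)} = 7 - \left(-2 - \sqrt{1 + 1}\right) = 7 - \left(-2 - \sqrt{2}\right) = 7 + \left(2 + \sqrt{2}\right) = 9 + \sqrt{2}$)
$\frac{v{\left(186,-129 \right)}}{92 + 155 H{\left(3,-12 \right)}} = - \frac{109}{13 \left(92 + 155 \left(9 + \sqrt{2}\right)\right)} = - \frac{109}{13 \left(92 + \left(1395 + 155 \sqrt{2}\right)\right)} = - \frac{109}{13 \left(1487 + 155 \sqrt{2}\right)}$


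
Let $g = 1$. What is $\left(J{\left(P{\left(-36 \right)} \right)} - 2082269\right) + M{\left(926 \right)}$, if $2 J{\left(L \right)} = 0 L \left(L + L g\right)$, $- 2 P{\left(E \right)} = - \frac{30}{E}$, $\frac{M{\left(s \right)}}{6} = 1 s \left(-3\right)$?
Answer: $-2098937$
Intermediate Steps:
$M{\left(s \right)} = - 18 s$ ($M{\left(s \right)} = 6 \cdot 1 s \left(-3\right) = 6 s \left(-3\right) = 6 \left(- 3 s\right) = - 18 s$)
$P{\left(E \right)} = \frac{15}{E}$ ($P{\left(E \right)} = - \frac{\left(-30\right) \frac{1}{E}}{2} = \frac{15}{E}$)
$J{\left(L \right)} = 0$ ($J{\left(L \right)} = \frac{0 L \left(L + L 1\right)}{2} = \frac{0 \left(L + L\right)}{2} = \frac{0 \cdot 2 L}{2} = \frac{1}{2} \cdot 0 = 0$)
$\left(J{\left(P{\left(-36 \right)} \right)} - 2082269\right) + M{\left(926 \right)} = \left(0 - 2082269\right) - 16668 = -2082269 - 16668 = -2098937$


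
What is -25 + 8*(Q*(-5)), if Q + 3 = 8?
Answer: -225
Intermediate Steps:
Q = 5 (Q = -3 + 8 = 5)
-25 + 8*(Q*(-5)) = -25 + 8*(5*(-5)) = -25 + 8*(-25) = -25 - 200 = -225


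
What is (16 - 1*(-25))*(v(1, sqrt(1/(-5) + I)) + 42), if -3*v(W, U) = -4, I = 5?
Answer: 5330/3 ≈ 1776.7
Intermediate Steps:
v(W, U) = 4/3 (v(W, U) = -1/3*(-4) = 4/3)
(16 - 1*(-25))*(v(1, sqrt(1/(-5) + I)) + 42) = (16 - 1*(-25))*(4/3 + 42) = (16 + 25)*(130/3) = 41*(130/3) = 5330/3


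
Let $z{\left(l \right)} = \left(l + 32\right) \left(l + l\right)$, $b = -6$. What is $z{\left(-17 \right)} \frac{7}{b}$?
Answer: $595$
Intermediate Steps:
$z{\left(l \right)} = 2 l \left(32 + l\right)$ ($z{\left(l \right)} = \left(32 + l\right) 2 l = 2 l \left(32 + l\right)$)
$z{\left(-17 \right)} \frac{7}{b} = 2 \left(-17\right) \left(32 - 17\right) \frac{7}{-6} = 2 \left(-17\right) 15 \cdot 7 \left(- \frac{1}{6}\right) = \left(-510\right) \left(- \frac{7}{6}\right) = 595$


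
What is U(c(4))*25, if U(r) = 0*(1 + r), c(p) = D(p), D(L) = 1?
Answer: 0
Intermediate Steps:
c(p) = 1
U(r) = 0
U(c(4))*25 = 0*25 = 0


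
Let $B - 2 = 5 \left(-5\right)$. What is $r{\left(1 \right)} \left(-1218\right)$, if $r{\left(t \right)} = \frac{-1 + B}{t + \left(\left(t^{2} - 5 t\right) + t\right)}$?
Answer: $-14616$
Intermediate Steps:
$B = -23$ ($B = 2 + 5 \left(-5\right) = 2 - 25 = -23$)
$r{\left(t \right)} = - \frac{24}{t^{2} - 3 t}$ ($r{\left(t \right)} = \frac{-1 - 23}{t + \left(\left(t^{2} - 5 t\right) + t\right)} = - \frac{24}{t + \left(t^{2} - 4 t\right)} = - \frac{24}{t^{2} - 3 t}$)
$r{\left(1 \right)} \left(-1218\right) = - \frac{24}{1 \left(-3 + 1\right)} \left(-1218\right) = \left(-24\right) 1 \frac{1}{-2} \left(-1218\right) = \left(-24\right) 1 \left(- \frac{1}{2}\right) \left(-1218\right) = 12 \left(-1218\right) = -14616$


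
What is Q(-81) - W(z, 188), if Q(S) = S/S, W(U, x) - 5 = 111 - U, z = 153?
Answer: 38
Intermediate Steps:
W(U, x) = 116 - U (W(U, x) = 5 + (111 - U) = 116 - U)
Q(S) = 1
Q(-81) - W(z, 188) = 1 - (116 - 1*153) = 1 - (116 - 153) = 1 - 1*(-37) = 1 + 37 = 38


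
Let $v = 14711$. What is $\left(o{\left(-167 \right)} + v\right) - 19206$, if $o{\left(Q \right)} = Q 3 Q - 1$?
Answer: $79171$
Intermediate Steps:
$o{\left(Q \right)} = -1 + 3 Q^{2}$ ($o{\left(Q \right)} = 3 Q Q - 1 = 3 Q^{2} - 1 = -1 + 3 Q^{2}$)
$\left(o{\left(-167 \right)} + v\right) - 19206 = \left(\left(-1 + 3 \left(-167\right)^{2}\right) + 14711\right) - 19206 = \left(\left(-1 + 3 \cdot 27889\right) + 14711\right) - 19206 = \left(\left(-1 + 83667\right) + 14711\right) - 19206 = \left(83666 + 14711\right) - 19206 = 98377 - 19206 = 79171$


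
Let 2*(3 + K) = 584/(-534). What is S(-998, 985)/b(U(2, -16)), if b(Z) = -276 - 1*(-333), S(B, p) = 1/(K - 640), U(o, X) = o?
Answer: -89/3264713 ≈ -2.7261e-5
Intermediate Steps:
K = -947/267 (K = -3 + (584/(-534))/2 = -3 + (584*(-1/534))/2 = -3 + (1/2)*(-292/267) = -3 - 146/267 = -947/267 ≈ -3.5468)
S(B, p) = -267/171827 (S(B, p) = 1/(-947/267 - 640) = 1/(-171827/267) = -267/171827)
b(Z) = 57 (b(Z) = -276 + 333 = 57)
S(-998, 985)/b(U(2, -16)) = -267/171827/57 = -267/171827*1/57 = -89/3264713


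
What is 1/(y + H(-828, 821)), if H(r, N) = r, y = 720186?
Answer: 1/719358 ≈ 1.3901e-6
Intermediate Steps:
1/(y + H(-828, 821)) = 1/(720186 - 828) = 1/719358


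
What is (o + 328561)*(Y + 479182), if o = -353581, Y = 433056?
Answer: -22824194760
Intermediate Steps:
(o + 328561)*(Y + 479182) = (-353581 + 328561)*(433056 + 479182) = -25020*912238 = -22824194760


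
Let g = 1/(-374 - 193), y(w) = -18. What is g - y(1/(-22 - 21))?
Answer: 10205/567 ≈ 17.998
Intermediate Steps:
g = -1/567 (g = 1/(-567) = -1/567 ≈ -0.0017637)
g - y(1/(-22 - 21)) = -1/567 - 1*(-18) = -1/567 + 18 = 10205/567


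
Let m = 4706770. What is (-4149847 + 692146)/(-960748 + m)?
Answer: -1152567/1248674 ≈ -0.92303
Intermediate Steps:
(-4149847 + 692146)/(-960748 + m) = (-4149847 + 692146)/(-960748 + 4706770) = -3457701/3746022 = -3457701*1/3746022 = -1152567/1248674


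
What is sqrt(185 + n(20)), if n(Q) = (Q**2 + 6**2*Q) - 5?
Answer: 10*sqrt(13) ≈ 36.056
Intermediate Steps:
n(Q) = -5 + Q**2 + 36*Q (n(Q) = (Q**2 + 36*Q) - 5 = -5 + Q**2 + 36*Q)
sqrt(185 + n(20)) = sqrt(185 + (-5 + 20**2 + 36*20)) = sqrt(185 + (-5 + 400 + 720)) = sqrt(185 + 1115) = sqrt(1300) = 10*sqrt(13)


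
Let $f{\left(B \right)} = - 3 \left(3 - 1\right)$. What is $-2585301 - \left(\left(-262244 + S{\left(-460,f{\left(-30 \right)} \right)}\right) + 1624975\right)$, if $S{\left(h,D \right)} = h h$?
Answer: $-4159632$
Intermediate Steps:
$f{\left(B \right)} = -6$ ($f{\left(B \right)} = \left(-3\right) 2 = -6$)
$S{\left(h,D \right)} = h^{2}$
$-2585301 - \left(\left(-262244 + S{\left(-460,f{\left(-30 \right)} \right)}\right) + 1624975\right) = -2585301 - \left(\left(-262244 + \left(-460\right)^{2}\right) + 1624975\right) = -2585301 - \left(\left(-262244 + 211600\right) + 1624975\right) = -2585301 - \left(-50644 + 1624975\right) = -2585301 - 1574331 = -4159632$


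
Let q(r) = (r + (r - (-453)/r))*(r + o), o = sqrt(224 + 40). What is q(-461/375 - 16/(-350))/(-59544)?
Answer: -3140760023/410295375000 + 3140760023*sqrt(66)/242816710500 ≈ 0.097427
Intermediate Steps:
o = 2*sqrt(66) (o = sqrt(264) = 2*sqrt(66) ≈ 16.248)
q(r) = (r + 2*sqrt(66))*(2*r + 453/r) (q(r) = (r + (r - (-453)/r))*(r + 2*sqrt(66)) = (r + (r + 453/r))*(r + 2*sqrt(66)) = (2*r + 453/r)*(r + 2*sqrt(66)) = (r + 2*sqrt(66))*(2*r + 453/r))
q(-461/375 - 16/(-350))/(-59544) = (453 + 2*(-461/375 - 16/(-350))**2 + 4*(-461/375 - 16/(-350))*sqrt(66) + 906*sqrt(66)/(-461/375 - 16/(-350)))/(-59544) = (453 + 2*(-461*1/375 - 16*(-1/350))**2 + 4*(-461*1/375 - 16*(-1/350))*sqrt(66) + 906*sqrt(66)/(-461*1/375 - 16*(-1/350)))*(-1/59544) = (453 + 2*(-461/375 + 8/175)**2 + 4*(-461/375 + 8/175)*sqrt(66) + 906*sqrt(66)/(-461/375 + 8/175))*(-1/59544) = (453 + 2*(-3107/2625)**2 + 4*(-3107/2625)*sqrt(66) + 906*sqrt(66)/(-3107/2625))*(-1/59544) = (453 + 2*(9653449/6890625) - 12428*sqrt(66)/2625 + 906*sqrt(66)*(-2625/3107))*(-1/59544) = (453 + 19306898/6890625 - 12428*sqrt(66)/2625 - 2378250*sqrt(66)/3107)*(-1/59544) = (3140760023/6890625 - 6281520046*sqrt(66)/8155875)*(-1/59544) = -3140760023/410295375000 + 3140760023*sqrt(66)/242816710500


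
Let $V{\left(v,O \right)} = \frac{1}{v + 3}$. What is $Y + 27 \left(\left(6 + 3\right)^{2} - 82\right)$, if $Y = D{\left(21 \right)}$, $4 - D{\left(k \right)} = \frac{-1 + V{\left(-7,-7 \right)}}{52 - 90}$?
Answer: $- \frac{3501}{152} \approx -23.033$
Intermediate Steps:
$V{\left(v,O \right)} = \frac{1}{3 + v}$
$D{\left(k \right)} = \frac{603}{152}$ ($D{\left(k \right)} = 4 - \frac{-1 + \frac{1}{3 - 7}}{52 - 90} = 4 - \frac{-1 + \frac{1}{-4}}{-38} = 4 - \left(-1 - \frac{1}{4}\right) \left(- \frac{1}{38}\right) = 4 - \left(- \frac{5}{4}\right) \left(- \frac{1}{38}\right) = 4 - \frac{5}{152} = \frac{603}{152}$)
$Y = \frac{603}{152} \approx 3.9671$
$Y + 27 \left(\left(6 + 3\right)^{2} - 82\right) = \frac{603}{152} + 27 \left(\left(6 + 3\right)^{2} - 82\right) = \frac{603}{152} + 27 \left(9^{2} - 82\right) = \frac{603}{152} + 27 \left(81 - 82\right) = \frac{603}{152} + 27 \left(-1\right) = \frac{603}{152} - 27 = - \frac{3501}{152}$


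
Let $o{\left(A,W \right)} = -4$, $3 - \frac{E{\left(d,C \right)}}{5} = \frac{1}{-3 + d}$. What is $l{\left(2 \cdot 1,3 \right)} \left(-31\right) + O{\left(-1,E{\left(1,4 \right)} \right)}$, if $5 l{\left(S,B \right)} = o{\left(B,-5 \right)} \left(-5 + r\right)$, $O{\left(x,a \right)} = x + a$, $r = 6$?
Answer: $\frac{413}{10} \approx 41.3$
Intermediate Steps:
$E{\left(d,C \right)} = 15 - \frac{5}{-3 + d}$
$O{\left(x,a \right)} = a + x$
$l{\left(S,B \right)} = - \frac{4}{5}$ ($l{\left(S,B \right)} = \frac{\left(-4\right) \left(-5 + 6\right)}{5} = \frac{\left(-4\right) 1}{5} = \frac{1}{5} \left(-4\right) = - \frac{4}{5}$)
$l{\left(2 \cdot 1,3 \right)} \left(-31\right) + O{\left(-1,E{\left(1,4 \right)} \right)} = \left(- \frac{4}{5}\right) \left(-31\right) - \left(1 - \frac{5 \left(-10 + 3 \cdot 1\right)}{-3 + 1}\right) = \frac{124}{5} - \left(1 - \frac{5 \left(-10 + 3\right)}{-2}\right) = \frac{124}{5} - \left(1 + \frac{5}{2} \left(-7\right)\right) = \frac{124}{5} + \left(\frac{35}{2} - 1\right) = \frac{124}{5} + \frac{33}{2} = \frac{413}{10}$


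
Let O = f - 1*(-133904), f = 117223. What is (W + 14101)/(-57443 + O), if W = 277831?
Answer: 72983/48421 ≈ 1.5073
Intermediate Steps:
O = 251127 (O = 117223 - 1*(-133904) = 117223 + 133904 = 251127)
(W + 14101)/(-57443 + O) = (277831 + 14101)/(-57443 + 251127) = 291932/193684 = 291932*(1/193684) = 72983/48421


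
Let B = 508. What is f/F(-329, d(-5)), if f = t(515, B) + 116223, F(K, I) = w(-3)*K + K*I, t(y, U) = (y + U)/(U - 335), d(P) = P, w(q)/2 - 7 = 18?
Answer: -2234178/284585 ≈ -7.8507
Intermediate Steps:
w(q) = 50 (w(q) = 14 + 2*18 = 14 + 36 = 50)
t(y, U) = (U + y)/(-335 + U)
F(K, I) = 50*K + I*K (F(K, I) = 50*K + K*I = 50*K + I*K)
f = 20107602/173 (f = (508 + 515)/(-335 + 508) + 116223 = 1023/173 + 116223 = 20107602/173 ≈ 1.1623e+5)
f/F(-329, d(-5)) = 20107602/(173*((-329*(50 - 5)))) = 20107602/(173*((-329*45))) = (20107602/173)/(-14805) = (20107602/173)*(-1/14805) = -2234178/284585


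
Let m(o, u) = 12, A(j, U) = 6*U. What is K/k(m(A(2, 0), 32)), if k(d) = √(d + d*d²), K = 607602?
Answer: 101267*√435/145 ≈ 14566.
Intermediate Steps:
k(d) = √(d + d³)
K/k(m(A(2, 0), 32)) = 607602/(√(12 + 12³)) = 607602/(√(12 + 1728)) = 607602/(√1740) = 607602/((2*√435)) = 607602*(√435/870) = 101267*√435/145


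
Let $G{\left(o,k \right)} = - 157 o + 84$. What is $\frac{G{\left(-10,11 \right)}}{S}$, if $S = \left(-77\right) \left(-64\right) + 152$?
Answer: $\frac{827}{2540} \approx 0.32559$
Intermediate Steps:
$S = 5080$ ($S = 4928 + 152 = 5080$)
$G{\left(o,k \right)} = 84 - 157 o$
$\frac{G{\left(-10,11 \right)}}{S} = \frac{84 - -1570}{5080} = \left(84 + 1570\right) \frac{1}{5080} = 1654 \cdot \frac{1}{5080} = \frac{827}{2540}$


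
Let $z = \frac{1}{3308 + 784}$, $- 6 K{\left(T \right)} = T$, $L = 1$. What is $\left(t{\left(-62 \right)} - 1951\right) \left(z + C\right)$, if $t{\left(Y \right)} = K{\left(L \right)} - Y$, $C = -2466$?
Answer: $\frac{114380022785}{24552} \approx 4.6587 \cdot 10^{6}$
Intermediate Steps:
$K{\left(T \right)} = - \frac{T}{6}$
$t{\left(Y \right)} = - \frac{1}{6} - Y$ ($t{\left(Y \right)} = \left(- \frac{1}{6}\right) 1 - Y = - \frac{1}{6} - Y$)
$z = \frac{1}{4092} \approx 0.00024438$
$\left(t{\left(-62 \right)} - 1951\right) \left(z + C\right) = \left(\left(- \frac{1}{6} - -62\right) - 1951\right) \left(\frac{1}{4092} - 2466\right) = \left(\left(- \frac{1}{6} + 62\right) - 1951\right) \left(- \frac{10090871}{4092}\right) = \left(\frac{371}{6} - 1951\right) \left(- \frac{10090871}{4092}\right) = \left(- \frac{11335}{6}\right) \left(- \frac{10090871}{4092}\right) = \frac{114380022785}{24552}$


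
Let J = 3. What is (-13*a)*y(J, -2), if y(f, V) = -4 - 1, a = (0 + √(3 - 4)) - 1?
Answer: -65 + 65*I ≈ -65.0 + 65.0*I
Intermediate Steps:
a = -1 + I (a = (0 + √(-1)) - 1 = (0 + I) - 1 = I - 1 = -1 + I ≈ -1.0 + 1.0*I)
y(f, V) = -5
(-13*a)*y(J, -2) = -13*(-1 + I)*(-5) = (13 - 13*I)*(-5) = -65 + 65*I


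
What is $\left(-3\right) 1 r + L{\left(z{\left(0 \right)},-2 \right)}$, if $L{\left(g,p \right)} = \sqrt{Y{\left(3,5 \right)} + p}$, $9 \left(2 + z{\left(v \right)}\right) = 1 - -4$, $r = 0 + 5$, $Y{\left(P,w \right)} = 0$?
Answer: $-15 + i \sqrt{2} \approx -15.0 + 1.4142 i$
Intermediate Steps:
$r = 5$
$z{\left(v \right)} = - \frac{13}{9}$ ($z{\left(v \right)} = -2 + \frac{1 - -4}{9} = -2 + \frac{1 + 4}{9} = -2 + \frac{1}{9} \cdot 5 = -2 + \frac{5}{9} = - \frac{13}{9}$)
$L{\left(g,p \right)} = \sqrt{p}$ ($L{\left(g,p \right)} = \sqrt{0 + p} = \sqrt{p}$)
$\left(-3\right) 1 r + L{\left(z{\left(0 \right)},-2 \right)} = \left(-3\right) 1 \cdot 5 + \sqrt{-2} = \left(-3\right) 5 + i \sqrt{2} = -15 + i \sqrt{2}$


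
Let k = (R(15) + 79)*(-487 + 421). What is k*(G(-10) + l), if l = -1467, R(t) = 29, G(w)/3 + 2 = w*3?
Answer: 11141064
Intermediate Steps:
G(w) = -6 + 9*w (G(w) = -6 + 3*(w*3) = -6 + 3*(3*w) = -6 + 9*w)
k = -7128 (k = (29 + 79)*(-487 + 421) = 108*(-66) = -7128)
k*(G(-10) + l) = -7128*((-6 + 9*(-10)) - 1467) = -7128*((-6 - 90) - 1467) = -7128*(-96 - 1467) = -7128*(-1563) = 11141064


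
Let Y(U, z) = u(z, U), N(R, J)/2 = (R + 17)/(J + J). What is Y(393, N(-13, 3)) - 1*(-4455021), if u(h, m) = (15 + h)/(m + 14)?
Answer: 5439580690/1221 ≈ 4.4550e+6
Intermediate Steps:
u(h, m) = (15 + h)/(14 + m)
N(R, J) = (17 + R)/J (N(R, J) = 2*((R + 17)/(J + J)) = 2*((17 + R)/((2*J))) = 2*((17 + R)*(1/(2*J))) = 2*((17 + R)/(2*J)) = (17 + R)/J)
Y(U, z) = (15 + z)/(14 + U)
Y(393, N(-13, 3)) - 1*(-4455021) = (15 + (17 - 13)/3)/(14 + 393) - 1*(-4455021) = (15 + (⅓)*4)/407 + 4455021 = (15 + 4/3)/407 + 4455021 = (1/407)*(49/3) + 4455021 = 49/1221 + 4455021 = 5439580690/1221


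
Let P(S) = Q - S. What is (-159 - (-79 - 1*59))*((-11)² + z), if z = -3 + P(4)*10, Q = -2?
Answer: -1218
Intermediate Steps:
P(S) = -2 - S
z = -63 (z = -3 + (-2 - 1*4)*10 = -3 + (-2 - 4)*10 = -3 - 6*10 = -3 - 60 = -63)
(-159 - (-79 - 1*59))*((-11)² + z) = (-159 - (-79 - 1*59))*((-11)² - 63) = (-159 - (-79 - 59))*(121 - 63) = (-159 - 1*(-138))*58 = (-159 + 138)*58 = -21*58 = -1218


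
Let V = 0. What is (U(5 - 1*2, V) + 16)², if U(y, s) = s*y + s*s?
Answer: 256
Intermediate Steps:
U(y, s) = s² + s*y (U(y, s) = s*y + s² = s² + s*y)
(U(5 - 1*2, V) + 16)² = (0*(0 + (5 - 1*2)) + 16)² = (0*(0 + (5 - 2)) + 16)² = (0*(0 + 3) + 16)² = (0*3 + 16)² = (0 + 16)² = 16² = 256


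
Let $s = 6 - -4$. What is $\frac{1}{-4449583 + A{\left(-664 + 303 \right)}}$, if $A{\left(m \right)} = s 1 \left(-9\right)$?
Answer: $- \frac{1}{4449673} \approx -2.2474 \cdot 10^{-7}$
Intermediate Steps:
$s = 10$ ($s = 6 + 4 = 10$)
$A{\left(m \right)} = -90$ ($A{\left(m \right)} = 10 \cdot 1 \left(-9\right) = 10 \left(-9\right) = -90$)
$\frac{1}{-4449583 + A{\left(-664 + 303 \right)}} = \frac{1}{-4449583 - 90} = \frac{1}{-4449673} = - \frac{1}{4449673}$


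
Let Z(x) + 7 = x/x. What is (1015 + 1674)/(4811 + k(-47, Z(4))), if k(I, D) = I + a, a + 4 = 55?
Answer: 2689/4815 ≈ 0.55846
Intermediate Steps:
a = 51 (a = -4 + 55 = 51)
Z(x) = -6 (Z(x) = -7 + x/x = -7 + 1 = -6)
k(I, D) = 51 + I (k(I, D) = I + 51 = 51 + I)
(1015 + 1674)/(4811 + k(-47, Z(4))) = (1015 + 1674)/(4811 + (51 - 47)) = 2689/(4811 + 4) = 2689/4815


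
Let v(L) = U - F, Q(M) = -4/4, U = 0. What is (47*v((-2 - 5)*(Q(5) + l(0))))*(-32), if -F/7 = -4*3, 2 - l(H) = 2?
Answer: 126336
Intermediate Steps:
l(H) = 0 (l(H) = 2 - 1*2 = 2 - 2 = 0)
Q(M) = -1 (Q(M) = -4*¼ = -1)
F = 84 (F = -(-28)*3 = -7*(-12) = 84)
v(L) = -84 (v(L) = 0 - 1*84 = 0 - 84 = -84)
(47*v((-2 - 5)*(Q(5) + l(0))))*(-32) = (47*(-84))*(-32) = -3948*(-32) = 126336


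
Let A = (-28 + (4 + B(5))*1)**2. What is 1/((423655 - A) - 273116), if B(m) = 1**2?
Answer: 1/150010 ≈ 6.6662e-6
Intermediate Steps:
B(m) = 1
A = 529 (A = (-28 + (4 + 1)*1)**2 = (-28 + 5*1)**2 = (-28 + 5)**2 = (-23)**2 = 529)
1/((423655 - A) - 273116) = 1/((423655 - 1*529) - 273116) = 1/((423655 - 529) - 273116) = 1/(423126 - 273116) = 1/150010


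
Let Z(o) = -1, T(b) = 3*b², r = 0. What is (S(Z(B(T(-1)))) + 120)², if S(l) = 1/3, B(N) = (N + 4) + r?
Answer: 130321/9 ≈ 14480.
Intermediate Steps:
B(N) = 4 + N (B(N) = (N + 4) + 0 = (4 + N) + 0 = 4 + N)
S(l) = ⅓
(S(Z(B(T(-1)))) + 120)² = (⅓ + 120)² = (361/3)² = 130321/9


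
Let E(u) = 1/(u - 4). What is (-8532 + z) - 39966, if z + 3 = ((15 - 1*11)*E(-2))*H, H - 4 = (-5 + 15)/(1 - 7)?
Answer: -436523/9 ≈ -48503.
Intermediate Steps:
E(u) = 1/(-4 + u)
H = 7/3 (H = 4 + (-5 + 15)/(1 - 7) = 4 + 10/(-6) = 4 + 10*(-⅙) = 4 - 5/3 = 7/3 ≈ 2.3333)
z = -41/9 (z = -3 + ((15 - 1*11)/(-4 - 2))*(7/3) = -3 + ((15 - 11)/(-6))*(7/3) = -3 + (4*(-⅙))*(7/3) = -3 - ⅔*7/3 = -3 - 14/9 = -41/9 ≈ -4.5556)
(-8532 + z) - 39966 = (-8532 - 41/9) - 39966 = -76829/9 - 39966 = -436523/9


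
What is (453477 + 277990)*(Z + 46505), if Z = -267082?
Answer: -161344796459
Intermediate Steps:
(453477 + 277990)*(Z + 46505) = (453477 + 277990)*(-267082 + 46505) = 731467*(-220577) = -161344796459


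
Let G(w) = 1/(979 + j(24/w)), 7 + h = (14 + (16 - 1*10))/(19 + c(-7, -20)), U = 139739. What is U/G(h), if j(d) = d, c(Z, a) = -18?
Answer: 1781811989/13 ≈ 1.3706e+8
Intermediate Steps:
h = 13 (h = -7 + (14 + (16 - 1*10))/(19 - 18) = -7 + (14 + (16 - 10))/1 = -7 + (14 + 6)*1 = -7 + 20*1 = -7 + 20 = 13)
G(w) = 1/(979 + 24/w)
U/G(h) = 139739/((13/(24 + 979*13))) = 139739/((13/(24 + 12727))) = 139739/((13/12751)) = 139739/((13*(1/12751))) = 139739/(13/12751) = 139739*(12751/13) = 1781811989/13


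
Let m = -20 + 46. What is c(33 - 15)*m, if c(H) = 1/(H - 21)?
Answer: -26/3 ≈ -8.6667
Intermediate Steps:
c(H) = 1/(-21 + H)
m = 26
c(33 - 15)*m = 26/(-21 + (33 - 15)) = 26/(-21 + 18) = 26/(-3) = -1/3*26 = -26/3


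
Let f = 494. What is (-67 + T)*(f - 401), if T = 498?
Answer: 40083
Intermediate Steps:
(-67 + T)*(f - 401) = (-67 + 498)*(494 - 401) = 431*93 = 40083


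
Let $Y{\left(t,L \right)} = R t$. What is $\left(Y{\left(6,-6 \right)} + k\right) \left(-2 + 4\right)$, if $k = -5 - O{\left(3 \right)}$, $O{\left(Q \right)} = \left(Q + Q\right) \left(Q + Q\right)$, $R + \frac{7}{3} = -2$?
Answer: $-134$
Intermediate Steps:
$R = - \frac{13}{3}$ ($R = - \frac{7}{3} - 2 = - \frac{13}{3} \approx -4.3333$)
$O{\left(Q \right)} = 4 Q^{2}$ ($O{\left(Q \right)} = 2 Q 2 Q = 4 Q^{2}$)
$k = -41$ ($k = -5 - 4 \cdot 3^{2} = -5 - 4 \cdot 9 = -5 - 36 = -41$)
$Y{\left(t,L \right)} = - \frac{13 t}{3}$
$\left(Y{\left(6,-6 \right)} + k\right) \left(-2 + 4\right) = \left(\left(- \frac{13}{3}\right) 6 - 41\right) \left(-2 + 4\right) = \left(-26 - 41\right) 2 = \left(-67\right) 2 = -134$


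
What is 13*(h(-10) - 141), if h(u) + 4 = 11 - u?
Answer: -1612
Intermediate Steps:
h(u) = 7 - u (h(u) = -4 + (11 - u) = 7 - u)
13*(h(-10) - 141) = 13*((7 - 1*(-10)) - 141) = 13*((7 + 10) - 141) = 13*(17 - 141) = 13*(-124) = -1612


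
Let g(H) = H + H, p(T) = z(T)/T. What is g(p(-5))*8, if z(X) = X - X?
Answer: 0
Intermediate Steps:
z(X) = 0
p(T) = 0 (p(T) = 0/T = 0)
g(H) = 2*H
g(p(-5))*8 = (2*0)*8 = 0*8 = 0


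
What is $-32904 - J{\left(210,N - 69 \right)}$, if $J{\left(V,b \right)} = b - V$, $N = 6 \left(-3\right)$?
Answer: $-32607$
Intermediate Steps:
$N = -18$
$-32904 - J{\left(210,N - 69 \right)} = -32904 - \left(\left(-18 - 69\right) - 210\right) = -32904 - \left(-87 - 210\right) = -32904 - -297 = -32904 + 297 = -32607$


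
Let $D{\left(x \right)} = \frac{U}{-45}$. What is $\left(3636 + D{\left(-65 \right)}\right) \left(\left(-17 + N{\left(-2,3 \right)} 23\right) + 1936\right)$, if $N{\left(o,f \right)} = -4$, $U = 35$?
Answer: $6641551$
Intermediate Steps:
$D{\left(x \right)} = - \frac{7}{9}$ ($D{\left(x \right)} = \frac{35}{-45} = 35 \left(- \frac{1}{45}\right) = - \frac{7}{9}$)
$\left(3636 + D{\left(-65 \right)}\right) \left(\left(-17 + N{\left(-2,3 \right)} 23\right) + 1936\right) = \left(3636 - \frac{7}{9}\right) \left(\left(-17 - 92\right) + 1936\right) = \frac{32717 \left(\left(-17 - 92\right) + 1936\right)}{9} = \frac{32717 \left(-109 + 1936\right)}{9} = \frac{32717}{9} \cdot 1827 = 6641551$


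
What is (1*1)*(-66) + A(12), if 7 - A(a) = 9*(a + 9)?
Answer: -248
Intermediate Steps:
A(a) = -74 - 9*a (A(a) = 7 - 9*(a + 9) = 7 - 9*(9 + a) = 7 - (81 + 9*a) = 7 + (-81 - 9*a) = -74 - 9*a)
(1*1)*(-66) + A(12) = (1*1)*(-66) + (-74 - 9*12) = 1*(-66) + (-74 - 108) = -66 - 182 = -248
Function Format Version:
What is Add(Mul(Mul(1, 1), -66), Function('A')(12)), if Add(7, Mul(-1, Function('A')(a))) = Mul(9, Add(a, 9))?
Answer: -248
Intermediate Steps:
Function('A')(a) = Add(-74, Mul(-9, a)) (Function('A')(a) = Add(7, Mul(-1, Mul(9, Add(a, 9)))) = Add(7, Mul(-1, Mul(9, Add(9, a)))) = Add(7, Mul(-1, Add(81, Mul(9, a)))) = Add(7, Add(-81, Mul(-9, a))) = Add(-74, Mul(-9, a)))
Add(Mul(Mul(1, 1), -66), Function('A')(12)) = Add(Mul(Mul(1, 1), -66), Add(-74, Mul(-9, 12))) = Add(Mul(1, -66), Add(-74, -108)) = Add(-66, -182) = -248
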